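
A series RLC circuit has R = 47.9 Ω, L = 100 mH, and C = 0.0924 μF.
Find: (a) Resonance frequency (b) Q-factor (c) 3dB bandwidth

Step 1 — Resonance: ω₀ = 1/√(LC) = 1/√(0.1·9.24e-08) = 1.04e+04 rad/s.
Step 2 — f₀ = ω₀/(2π) = 1656 Hz.
Step 3 — Series Q: Q = ω₀L/R = 1.04e+04·0.1/47.9 = 21.72.
Step 4 — Bandwidth: Δω = ω₀/Q = 479 rad/s; BW = Δω/(2π) = 76.24 Hz.

(a) f₀ = 1656 Hz  (b) Q = 21.72  (c) BW = 76.24 Hz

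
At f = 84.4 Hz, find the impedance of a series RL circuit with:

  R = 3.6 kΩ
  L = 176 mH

Step 1 — Angular frequency: ω = 2π·f = 2π·84.4 = 530.3 rad/s.
Step 2 — Component impedances:
  R: Z = R = 3600 Ω
  L: Z = jωL = j·530.3·0.176 = 0 + j93.33 Ω
Step 3 — Series combination: Z_total = R + L = 3600 + j93.33 Ω = 3601∠1.5° Ω.

Z = 3600 + j93.33 Ω = 3601∠1.5° Ω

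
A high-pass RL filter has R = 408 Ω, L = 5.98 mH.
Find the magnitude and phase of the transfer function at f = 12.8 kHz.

Step 1 — Angular frequency: ω = 2π·1.28e+04 = 8.042e+04 rad/s.
Step 2 — Transfer function: H(jω) = jωL/(R + jωL).
Step 3 — Numerator jωL = j·480.9; denominator R + jωL = 408 + j480.9.
Step 4 — H = 0.5815 + j0.4933.
Step 5 — Magnitude: |H| = 0.7626 (-2.4 dB); phase: φ = 40.3°.

|H| = 0.7626 (-2.4 dB), φ = 40.3°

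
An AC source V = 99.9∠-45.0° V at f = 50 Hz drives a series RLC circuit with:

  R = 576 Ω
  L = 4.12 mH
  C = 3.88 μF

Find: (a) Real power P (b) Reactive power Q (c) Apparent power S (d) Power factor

Step 1 — Angular frequency: ω = 2π·f = 2π·50 = 314.2 rad/s.
Step 2 — Component impedances:
  R: Z = R = 576 Ω
  L: Z = jωL = j·314.2·0.00412 = 0 + j1.294 Ω
  C: Z = 1/(jωC) = -j/(ω·C) = 0 - j820.4 Ω
Step 3 — Series combination: Z_total = R + L + C = 576 - j819.1 Ω = 1001∠-54.9° Ω.
Step 4 — Source phasor: V = 99.9∠-45.0° V = 70.64 - j70.64 V.
Step 5 — Current: I = V / Z = 0.09829 + j0.01713 A = 0.09977∠9.9° A.
Step 6 — Complex power: S = V·I* = 5.733 - j8.153 VA.
Step 7 — Real power: P = Re(S) = 5.733 W.
Step 8 — Reactive power: Q = Im(S) = -8.153 VAR.
Step 9 — Apparent power: |S| = 9.967 VA.
Step 10 — Power factor: PF = P/|S| = 0.5752 (leading).

(a) P = 5.733 W  (b) Q = -8.153 VAR  (c) S = 9.967 VA  (d) PF = 0.5752 (leading)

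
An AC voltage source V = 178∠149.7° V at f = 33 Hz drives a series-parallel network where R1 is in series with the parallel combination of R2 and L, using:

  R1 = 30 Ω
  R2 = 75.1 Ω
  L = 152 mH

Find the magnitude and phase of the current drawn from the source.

Step 1 — Angular frequency: ω = 2π·f = 2π·33 = 207.3 rad/s.
Step 2 — Component impedances:
  R1: Z = R = 30 Ω
  R2: Z = R = 75.1 Ω
  L: Z = jωL = j·207.3·0.152 = 0 + j31.52 Ω
Step 3 — Parallel branch: R2 || L = 1/(1/R2 + 1/L) = 11.25 + j26.8 Ω.
Step 4 — Series with R1: Z_total = R1 + (R2 || L) = 41.25 + j26.8 Ω = 49.19∠33.0° Ω.
Step 5 — Source phasor: V = 178∠149.7° V = -153.7 + j89.81 V.
Step 6 — Ohm's law: I = V / Z_total = (-153.7 + j89.81) / (41.25 + j26.8) = -1.625 + j3.233 A.
Step 7 — Convert to polar: |I| = 3.619 A, ∠I = 116.7°.

I = 3.619∠116.7° A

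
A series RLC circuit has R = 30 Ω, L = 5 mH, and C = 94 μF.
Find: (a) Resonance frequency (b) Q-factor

Step 1 — Resonance condition Im(Z)=0 gives ω₀ = 1/√(LC).
Step 2 — ω₀ = 1/√(0.005·9.4e-05) = 1459 rad/s.
Step 3 — f₀ = ω₀/(2π) = 232.2 Hz.
Step 4 — Series Q: Q = ω₀L/R = 1459·0.005/30 = 0.2431.

(a) f₀ = 232.2 Hz  (b) Q = 0.2431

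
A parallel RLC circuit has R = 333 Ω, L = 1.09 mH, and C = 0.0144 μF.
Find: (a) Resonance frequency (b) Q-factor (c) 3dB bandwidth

Step 1 — Resonance: ω₀ = 1/√(LC) = 1/√(0.00109·1.44e-08) = 2.524e+05 rad/s.
Step 2 — f₀ = ω₀/(2π) = 4.017e+04 Hz.
Step 3 — Parallel Q: Q = R/(ω₀L) = 333/(2.524e+05·0.00109) = 1.21.
Step 4 — Bandwidth: Δω = ω₀/Q = 2.085e+05 rad/s; BW = Δω/(2π) = 3.319e+04 Hz.

(a) f₀ = 4.017e+04 Hz  (b) Q = 1.21  (c) BW = 3.319e+04 Hz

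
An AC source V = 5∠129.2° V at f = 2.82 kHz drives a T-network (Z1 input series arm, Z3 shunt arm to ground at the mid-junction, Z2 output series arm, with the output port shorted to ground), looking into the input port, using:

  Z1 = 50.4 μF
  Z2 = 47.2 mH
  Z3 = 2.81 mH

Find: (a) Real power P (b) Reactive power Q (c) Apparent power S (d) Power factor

Step 1 — Angular frequency: ω = 2π·f = 2π·2820 = 1.772e+04 rad/s.
Step 2 — Component impedances:
  Z1: Z = 1/(jωC) = -j/(ω·C) = 0 - j1.12 Ω
  Z2: Z = jωL = j·1.772e+04·0.0472 = 0 + j836.3 Ω
  Z3: Z = jωL = j·1.772e+04·0.00281 = 0 + j49.79 Ω
Step 3 — With the output port shorted to ground, the output series arm Z2 runs from the junction to ground; the shunt arm Z3 also runs from the junction to ground. They appear in parallel: Z3 || Z2 = 0 + j46.99 Ω.
Step 4 — Series with input arm Z1: Z_in = Z1 + (Z3 || Z2) = 0 + j45.87 Ω = 45.87∠90.0° Ω.
Step 5 — Source phasor: V = 5∠129.2° V = -3.16 + j3.875 V.
Step 6 — Current: I = V / Z = 0.08447 + j0.06889 A = 0.109∠39.2° A.
Step 7 — Complex power: S = V·I* = 0 + j0.545 VA.
Step 8 — Real power: P = Re(S) = 0 W.
Step 9 — Reactive power: Q = Im(S) = 0.545 VAR.
Step 10 — Apparent power: |S| = 0.545 VA.
Step 11 — Power factor: PF = P/|S| = 0 (lagging).

(a) P = 0 W  (b) Q = 0.545 VAR  (c) S = 0.545 VA  (d) PF = 0 (lagging)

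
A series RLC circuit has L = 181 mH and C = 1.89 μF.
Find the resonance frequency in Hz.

Step 1 — Resonance condition Im(Z)=0 gives ω₀ = 1/√(LC).
Step 2 — ω₀ = 1/√(0.181·1.89e-06) = 1710 rad/s.
Step 3 — f₀ = ω₀/(2π) = 272.1 Hz.

f₀ = 272.1 Hz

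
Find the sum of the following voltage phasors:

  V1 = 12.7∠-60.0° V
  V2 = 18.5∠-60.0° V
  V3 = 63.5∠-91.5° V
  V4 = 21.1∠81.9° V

Step 1 — Convert each phasor to rectangular form:
  V1 = 12.7·(cos(-60.0°) + j·sin(-60.0°)) = 6.35 - j11 V
  V2 = 18.5·(cos(-60.0°) + j·sin(-60.0°)) = 9.25 - j16.02 V
  V3 = 63.5·(cos(-91.5°) + j·sin(-91.5°)) = -1.662 - j63.48 V
  V4 = 21.1·(cos(81.9°) + j·sin(81.9°)) = 2.973 + j20.89 V
Step 2 — Sum components: V_total = 16.91 - j69.61 V.
Step 3 — Convert to polar: |V_total| = 71.63 V, ∠V_total = -76.3°.

V_total = 71.63∠-76.3° V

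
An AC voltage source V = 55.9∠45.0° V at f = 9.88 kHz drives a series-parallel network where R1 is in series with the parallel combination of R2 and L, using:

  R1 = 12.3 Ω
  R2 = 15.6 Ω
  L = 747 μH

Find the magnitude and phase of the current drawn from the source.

Step 1 — Angular frequency: ω = 2π·f = 2π·9880 = 6.208e+04 rad/s.
Step 2 — Component impedances:
  R1: Z = R = 12.3 Ω
  R2: Z = R = 15.6 Ω
  L: Z = jωL = j·6.208e+04·0.000747 = 0 + j46.37 Ω
Step 3 — Parallel branch: R2 || L = 1/(1/R2 + 1/L) = 14.01 + j4.714 Ω.
Step 4 — Series with R1: Z_total = R1 + (R2 || L) = 26.31 + j4.714 Ω = 26.73∠10.2° Ω.
Step 5 — Source phasor: V = 55.9∠45.0° V = 39.53 + j39.53 V.
Step 6 — Ohm's law: I = V / Z_total = (39.53 + j39.53) / (26.31 + j4.714) = 1.716 + j1.195 A.
Step 7 — Convert to polar: |I| = 2.091 A, ∠I = 34.8°.

I = 2.091∠34.8° A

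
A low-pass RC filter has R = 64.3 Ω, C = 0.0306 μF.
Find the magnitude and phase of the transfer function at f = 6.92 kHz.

Step 1 — Angular frequency: ω = 2π·6920 = 4.348e+04 rad/s.
Step 2 — Transfer function: H(jω) = 1/(1 + jωRC).
Step 3 — Denominator: 1 + jωRC = 1 + j·4.348e+04·64.3·3.06e-08 = 1 + j0.08555.
Step 4 — H = 0.9927 - j0.08493.
Step 5 — Magnitude: |H| = 0.9964 (-0.0 dB); phase: φ = -4.9°.

|H| = 0.9964 (-0.0 dB), φ = -4.9°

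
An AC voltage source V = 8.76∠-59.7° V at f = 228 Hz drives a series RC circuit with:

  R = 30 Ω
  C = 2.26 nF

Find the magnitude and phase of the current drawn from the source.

Step 1 — Angular frequency: ω = 2π·f = 2π·228 = 1433 rad/s.
Step 2 — Component impedances:
  R: Z = R = 30 Ω
  C: Z = 1/(jωC) = -j/(ω·C) = 0 - j3.089e+05 Ω
Step 3 — Series combination: Z_total = R + C = 30 - j3.089e+05 Ω = 3.089e+05∠-90.0° Ω.
Step 4 — Source phasor: V = 8.76∠-59.7° V = 4.42 - j7.563 V.
Step 5 — Ohm's law: I = V / Z_total = (4.42 - j7.563) / (30 - j3.089e+05) = 2.449e-05 + j1.431e-05 A.
Step 6 — Convert to polar: |I| = 2.836e-05 A, ∠I = 30.3°.

I = 2.836e-05∠30.3° A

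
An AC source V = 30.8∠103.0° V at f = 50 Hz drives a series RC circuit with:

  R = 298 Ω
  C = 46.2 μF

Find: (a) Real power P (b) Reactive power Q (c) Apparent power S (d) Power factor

Step 1 — Angular frequency: ω = 2π·f = 2π·50 = 314.2 rad/s.
Step 2 — Component impedances:
  R: Z = R = 298 Ω
  C: Z = 1/(jωC) = -j/(ω·C) = 0 - j68.9 Ω
Step 3 — Series combination: Z_total = R + C = 298 - j68.9 Ω = 305.9∠-13.0° Ω.
Step 4 — Source phasor: V = 30.8∠103.0° V = -6.928 + j30.01 V.
Step 5 — Current: I = V / Z = -0.04417 + j0.09049 A = 0.1007∠116.0° A.
Step 6 — Complex power: S = V·I* = 3.022 - j0.6987 VA.
Step 7 — Real power: P = Re(S) = 3.022 W.
Step 8 — Reactive power: Q = Im(S) = -0.6987 VAR.
Step 9 — Apparent power: |S| = 3.102 VA.
Step 10 — Power factor: PF = P/|S| = 0.9743 (leading).

(a) P = 3.022 W  (b) Q = -0.6987 VAR  (c) S = 3.102 VA  (d) PF = 0.9743 (leading)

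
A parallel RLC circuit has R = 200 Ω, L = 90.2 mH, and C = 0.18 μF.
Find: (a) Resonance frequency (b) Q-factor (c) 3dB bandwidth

Step 1 — Resonance: ω₀ = 1/√(LC) = 1/√(0.0902·1.8e-07) = 7848 rad/s.
Step 2 — f₀ = ω₀/(2π) = 1249 Hz.
Step 3 — Parallel Q: Q = R/(ω₀L) = 200/(7848·0.0902) = 0.2825.
Step 4 — Bandwidth: Δω = ω₀/Q = 2.778e+04 rad/s; BW = Δω/(2π) = 4421 Hz.

(a) f₀ = 1249 Hz  (b) Q = 0.2825  (c) BW = 4421 Hz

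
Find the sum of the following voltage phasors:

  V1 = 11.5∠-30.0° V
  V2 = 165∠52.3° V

Step 1 — Convert each phasor to rectangular form:
  V1 = 11.5·(cos(-30.0°) + j·sin(-30.0°)) = 9.959 - j5.75 V
  V2 = 165·(cos(52.3°) + j·sin(52.3°)) = 100.9 + j130.6 V
Step 2 — Sum components: V_total = 110.9 + j124.8 V.
Step 3 — Convert to polar: |V_total| = 166.9 V, ∠V_total = 48.4°.

V_total = 166.9∠48.4° V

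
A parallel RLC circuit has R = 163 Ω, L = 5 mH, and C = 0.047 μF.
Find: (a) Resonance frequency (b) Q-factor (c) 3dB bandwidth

Step 1 — Resonance: ω₀ = 1/√(LC) = 1/√(0.005·4.7e-08) = 6.523e+04 rad/s.
Step 2 — f₀ = ω₀/(2π) = 1.038e+04 Hz.
Step 3 — Parallel Q: Q = R/(ω₀L) = 163/(6.523e+04·0.005) = 0.4997.
Step 4 — Bandwidth: Δω = ω₀/Q = 1.305e+05 rad/s; BW = Δω/(2π) = 2.077e+04 Hz.

(a) f₀ = 1.038e+04 Hz  (b) Q = 0.4997  (c) BW = 2.077e+04 Hz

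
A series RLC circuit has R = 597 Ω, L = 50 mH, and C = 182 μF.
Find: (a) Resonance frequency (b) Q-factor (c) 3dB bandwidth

Step 1 — Resonance condition Im(Z)=0 gives ω₀ = 1/√(LC).
Step 2 — ω₀ = 1/√(0.05·0.000182) = 331.5 rad/s.
Step 3 — f₀ = ω₀/(2π) = 52.76 Hz.
Step 4 — Series Q: Q = ω₀L/R = 331.5·0.05/597 = 0.02776.
Step 5 — 3dB bandwidth: Δω = ω₀/Q = 1.194e+04 rad/s; BW = Δω/(2π) = 1900 Hz.

(a) f₀ = 52.76 Hz  (b) Q = 0.02776  (c) BW = 1900 Hz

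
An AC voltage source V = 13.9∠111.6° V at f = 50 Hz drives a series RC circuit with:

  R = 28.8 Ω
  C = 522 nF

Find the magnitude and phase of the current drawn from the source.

Step 1 — Angular frequency: ω = 2π·f = 2π·50 = 314.2 rad/s.
Step 2 — Component impedances:
  R: Z = R = 28.8 Ω
  C: Z = 1/(jωC) = -j/(ω·C) = 0 - j6098 Ω
Step 3 — Series combination: Z_total = R + C = 28.8 - j6098 Ω = 6098∠-89.7° Ω.
Step 4 — Source phasor: V = 13.9∠111.6° V = -5.117 + j12.92 V.
Step 5 — Ohm's law: I = V / Z_total = (-5.117 + j12.92) / (28.8 - j6098) = -0.002123 - j0.0008291 A.
Step 6 — Convert to polar: |I| = 0.002279 A, ∠I = -158.7°.

I = 0.002279∠-158.7° A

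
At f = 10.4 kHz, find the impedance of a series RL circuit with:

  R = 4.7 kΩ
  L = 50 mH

Step 1 — Angular frequency: ω = 2π·f = 2π·1.04e+04 = 6.535e+04 rad/s.
Step 2 — Component impedances:
  R: Z = R = 4700 Ω
  L: Z = jωL = j·6.535e+04·0.05 = 0 + j3267 Ω
Step 3 — Series combination: Z_total = R + L = 4700 + j3267 Ω = 5724∠34.8° Ω.

Z = 4700 + j3267 Ω = 5724∠34.8° Ω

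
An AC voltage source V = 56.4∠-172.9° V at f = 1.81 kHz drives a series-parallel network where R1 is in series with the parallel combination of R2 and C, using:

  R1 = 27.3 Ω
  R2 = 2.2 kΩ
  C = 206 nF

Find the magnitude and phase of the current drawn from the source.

Step 1 — Angular frequency: ω = 2π·f = 2π·1810 = 1.137e+04 rad/s.
Step 2 — Component impedances:
  R1: Z = R = 27.3 Ω
  R2: Z = R = 2200 Ω
  C: Z = 1/(jωC) = -j/(ω·C) = 0 - j426.8 Ω
Step 3 — Parallel branch: R2 || C = 1/(1/R2 + 1/C) = 79.81 - j411.4 Ω.
Step 4 — Series with R1: Z_total = R1 + (R2 || C) = 107.1 - j411.4 Ω = 425.1∠-75.4° Ω.
Step 5 — Source phasor: V = 56.4∠-172.9° V = -55.97 - j6.971 V.
Step 6 — Ohm's law: I = V / Z_total = (-55.97 - j6.971) / (107.1 - j411.4) = -0.01731 - j0.1315 A.
Step 7 — Convert to polar: |I| = 0.1327 A, ∠I = -97.5°.

I = 0.1327∠-97.5° A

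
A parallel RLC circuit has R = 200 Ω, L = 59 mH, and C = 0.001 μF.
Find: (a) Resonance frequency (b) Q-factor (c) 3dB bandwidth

Step 1 — Resonance: ω₀ = 1/√(LC) = 1/√(0.059·1e-09) = 1.302e+05 rad/s.
Step 2 — f₀ = ω₀/(2π) = 2.072e+04 Hz.
Step 3 — Parallel Q: Q = R/(ω₀L) = 200/(1.302e+05·0.059) = 0.02604.
Step 4 — Bandwidth: Δω = ω₀/Q = 5e+06 rad/s; BW = Δω/(2π) = 7.958e+05 Hz.

(a) f₀ = 2.072e+04 Hz  (b) Q = 0.02604  (c) BW = 7.958e+05 Hz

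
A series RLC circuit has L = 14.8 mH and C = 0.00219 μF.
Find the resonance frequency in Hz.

Step 1 — Resonance condition Im(Z)=0 gives ω₀ = 1/√(LC).
Step 2 — ω₀ = 1/√(0.0148·2.19e-09) = 1.756e+05 rad/s.
Step 3 — f₀ = ω₀/(2π) = 2.796e+04 Hz.

f₀ = 2.796e+04 Hz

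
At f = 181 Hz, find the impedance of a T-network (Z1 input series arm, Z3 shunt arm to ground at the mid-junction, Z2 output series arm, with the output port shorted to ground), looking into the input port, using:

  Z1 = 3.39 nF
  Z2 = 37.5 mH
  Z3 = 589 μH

Step 1 — Angular frequency: ω = 2π·f = 2π·181 = 1137 rad/s.
Step 2 — Component impedances:
  Z1: Z = 1/(jωC) = -j/(ω·C) = 0 - j2.594e+05 Ω
  Z2: Z = jωL = j·1137·0.0375 = 0 + j42.65 Ω
  Z3: Z = jωL = j·1137·0.000589 = 0 + j0.6698 Ω
Step 3 — With the output port shorted to ground, the output series arm Z2 runs from the junction to ground; the shunt arm Z3 also runs from the junction to ground. They appear in parallel: Z3 || Z2 = 0 + j0.6595 Ω.
Step 4 — Series with input arm Z1: Z_in = Z1 + (Z3 || Z2) = 0 - j2.594e+05 Ω = 2.594e+05∠-90.0° Ω.

Z = 0 - j2.594e+05 Ω = 2.594e+05∠-90.0° Ω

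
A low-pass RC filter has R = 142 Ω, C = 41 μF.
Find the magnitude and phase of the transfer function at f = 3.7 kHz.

Step 1 — Angular frequency: ω = 2π·3700 = 2.325e+04 rad/s.
Step 2 — Transfer function: H(jω) = 1/(1 + jωRC).
Step 3 — Denominator: 1 + jωRC = 1 + j·2.325e+04·142·4.1e-05 = 1 + j135.3.
Step 4 — H = 5.458e-05 - j0.007388.
Step 5 — Magnitude: |H| = 0.007388 (-42.6 dB); phase: φ = -89.6°.

|H| = 0.007388 (-42.6 dB), φ = -89.6°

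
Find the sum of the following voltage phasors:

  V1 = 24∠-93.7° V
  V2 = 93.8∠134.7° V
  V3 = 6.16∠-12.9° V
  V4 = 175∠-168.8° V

Step 1 — Convert each phasor to rectangular form:
  V1 = 24·(cos(-93.7°) + j·sin(-93.7°)) = -1.549 - j23.95 V
  V2 = 93.8·(cos(134.7°) + j·sin(134.7°)) = -65.98 + j66.67 V
  V3 = 6.16·(cos(-12.9°) + j·sin(-12.9°)) = 6.005 - j1.375 V
  V4 = 175·(cos(-168.8°) + j·sin(-168.8°)) = -171.7 - j33.99 V
Step 2 — Sum components: V_total = -233.2 + j7.357 V.
Step 3 — Convert to polar: |V_total| = 233.3 V, ∠V_total = 178.2°.

V_total = 233.3∠178.2° V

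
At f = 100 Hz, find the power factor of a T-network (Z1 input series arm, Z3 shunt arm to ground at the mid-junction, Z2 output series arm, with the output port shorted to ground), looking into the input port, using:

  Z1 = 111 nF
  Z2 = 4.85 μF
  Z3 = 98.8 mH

Step 1 — Angular frequency: ω = 2π·f = 2π·100 = 628.3 rad/s.
Step 2 — Component impedances:
  Z1: Z = 1/(jωC) = -j/(ω·C) = 0 - j1.434e+04 Ω
  Z2: Z = 1/(jωC) = -j/(ω·C) = 0 - j328.2 Ω
  Z3: Z = jωL = j·628.3·0.0988 = 0 + j62.08 Ω
Step 3 — With the output port shorted to ground, the output series arm Z2 runs from the junction to ground; the shunt arm Z3 also runs from the junction to ground. They appear in parallel: Z3 || Z2 = 0 + j76.56 Ω.
Step 4 — Series with input arm Z1: Z_in = Z1 + (Z3 || Z2) = 0 - j1.426e+04 Ω = 1.426e+04∠-90.0° Ω.
Step 5 — Power factor: PF = cos(φ) = Re(Z)/|Z| = 0/1.426e+04 = 0.
Step 6 — Type: Im(Z) = -1.426e+04 ⇒ leading (phase φ = -90.0°).

PF = 0 (leading, φ = -90.0°)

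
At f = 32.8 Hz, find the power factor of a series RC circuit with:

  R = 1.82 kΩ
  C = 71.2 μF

Step 1 — Angular frequency: ω = 2π·f = 2π·32.8 = 206.1 rad/s.
Step 2 — Component impedances:
  R: Z = R = 1820 Ω
  C: Z = 1/(jωC) = -j/(ω·C) = 0 - j68.15 Ω
Step 3 — Series combination: Z_total = R + C = 1820 - j68.15 Ω = 1821∠-2.1° Ω.
Step 4 — Power factor: PF = cos(φ) = Re(Z)/|Z| = 1820/1821.3 = 0.9993.
Step 5 — Type: Im(Z) = -68.15 ⇒ leading (phase φ = -2.1°).

PF = 0.9993 (leading, φ = -2.1°)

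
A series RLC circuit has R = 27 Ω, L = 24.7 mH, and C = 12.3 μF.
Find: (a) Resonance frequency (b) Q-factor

Step 1 — Resonance condition Im(Z)=0 gives ω₀ = 1/√(LC).
Step 2 — ω₀ = 1/√(0.0247·1.23e-05) = 1814 rad/s.
Step 3 — f₀ = ω₀/(2π) = 288.7 Hz.
Step 4 — Series Q: Q = ω₀L/R = 1814·0.0247/27 = 1.66.

(a) f₀ = 288.7 Hz  (b) Q = 1.66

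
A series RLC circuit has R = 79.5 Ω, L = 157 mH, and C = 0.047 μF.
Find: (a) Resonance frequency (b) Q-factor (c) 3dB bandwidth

Step 1 — Resonance: ω₀ = 1/√(LC) = 1/√(0.157·4.7e-08) = 1.164e+04 rad/s.
Step 2 — f₀ = ω₀/(2π) = 1853 Hz.
Step 3 — Series Q: Q = ω₀L/R = 1.164e+04·0.157/79.5 = 22.99.
Step 4 — Bandwidth: Δω = ω₀/Q = 506.4 rad/s; BW = Δω/(2π) = 80.59 Hz.

(a) f₀ = 1853 Hz  (b) Q = 22.99  (c) BW = 80.59 Hz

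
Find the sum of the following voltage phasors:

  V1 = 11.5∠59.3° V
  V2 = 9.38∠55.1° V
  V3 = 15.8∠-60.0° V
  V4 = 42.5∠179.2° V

Step 1 — Convert each phasor to rectangular form:
  V1 = 11.5·(cos(59.3°) + j·sin(59.3°)) = 5.871 + j9.888 V
  V2 = 9.38·(cos(55.1°) + j·sin(55.1°)) = 5.367 + j7.693 V
  V3 = 15.8·(cos(-60.0°) + j·sin(-60.0°)) = 7.9 - j13.68 V
  V4 = 42.5·(cos(179.2°) + j·sin(179.2°)) = -42.5 + j0.5934 V
Step 2 — Sum components: V_total = -23.36 + j4.492 V.
Step 3 — Convert to polar: |V_total| = 23.79 V, ∠V_total = 169.1°.

V_total = 23.79∠169.1° V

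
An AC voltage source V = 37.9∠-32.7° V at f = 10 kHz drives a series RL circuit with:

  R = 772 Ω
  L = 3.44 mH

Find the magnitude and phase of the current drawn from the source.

Step 1 — Angular frequency: ω = 2π·f = 2π·1e+04 = 6.283e+04 rad/s.
Step 2 — Component impedances:
  R: Z = R = 772 Ω
  L: Z = jωL = j·6.283e+04·0.00344 = 0 + j216.1 Ω
Step 3 — Series combination: Z_total = R + L = 772 + j216.1 Ω = 801.7∠15.6° Ω.
Step 4 — Source phasor: V = 37.9∠-32.7° V = 31.89 - j20.48 V.
Step 5 — Ohm's law: I = V / Z_total = (31.89 - j20.48) / (772 + j216.1) = 0.03142 - j0.03532 A.
Step 6 — Convert to polar: |I| = 0.04728 A, ∠I = -48.3°.

I = 0.04728∠-48.3° A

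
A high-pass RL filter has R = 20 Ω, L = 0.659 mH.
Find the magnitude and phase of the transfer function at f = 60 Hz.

Step 1 — Angular frequency: ω = 2π·60 = 377 rad/s.
Step 2 — Transfer function: H(jω) = jωL/(R + jωL).
Step 3 — Numerator jωL = j·0.2484; denominator R + jωL = 20 + j0.2484.
Step 4 — H = 0.0001543 + j0.01242.
Step 5 — Magnitude: |H| = 0.01242 (-38.1 dB); phase: φ = 89.3°.

|H| = 0.01242 (-38.1 dB), φ = 89.3°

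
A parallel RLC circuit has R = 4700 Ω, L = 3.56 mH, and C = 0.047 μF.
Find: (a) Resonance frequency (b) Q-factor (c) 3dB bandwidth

Step 1 — Resonance: ω₀ = 1/√(LC) = 1/√(0.00356·4.7e-08) = 7.731e+04 rad/s.
Step 2 — f₀ = ω₀/(2π) = 1.23e+04 Hz.
Step 3 — Parallel Q: Q = R/(ω₀L) = 4700/(7.731e+04·0.00356) = 17.08.
Step 4 — Bandwidth: Δω = ω₀/Q = 4527 rad/s; BW = Δω/(2π) = 720.5 Hz.

(a) f₀ = 1.23e+04 Hz  (b) Q = 17.08  (c) BW = 720.5 Hz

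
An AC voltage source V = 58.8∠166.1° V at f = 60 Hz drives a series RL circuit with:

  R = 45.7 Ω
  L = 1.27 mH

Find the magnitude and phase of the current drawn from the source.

Step 1 — Angular frequency: ω = 2π·f = 2π·60 = 377 rad/s.
Step 2 — Component impedances:
  R: Z = R = 45.7 Ω
  L: Z = jωL = j·377·0.00127 = 0 + j0.4788 Ω
Step 3 — Series combination: Z_total = R + L = 45.7 + j0.4788 Ω = 45.7∠0.6° Ω.
Step 4 — Source phasor: V = 58.8∠166.1° V = -57.08 + j14.13 V.
Step 5 — Ohm's law: I = V / Z_total = (-57.08 + j14.13) / (45.7 + j0.4788) = -1.246 + j0.3221 A.
Step 6 — Convert to polar: |I| = 1.287 A, ∠I = 165.5°.

I = 1.287∠165.5° A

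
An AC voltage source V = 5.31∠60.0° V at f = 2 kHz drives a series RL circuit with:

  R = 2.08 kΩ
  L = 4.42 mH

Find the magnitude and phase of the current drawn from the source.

Step 1 — Angular frequency: ω = 2π·f = 2π·2000 = 1.257e+04 rad/s.
Step 2 — Component impedances:
  R: Z = R = 2080 Ω
  L: Z = jωL = j·1.257e+04·0.00442 = 0 + j55.54 Ω
Step 3 — Series combination: Z_total = R + L = 2080 + j55.54 Ω = 2081∠1.5° Ω.
Step 4 — Source phasor: V = 5.31∠60.0° V = 2.655 + j4.599 V.
Step 5 — Ohm's law: I = V / Z_total = (2.655 + j4.599) / (2080 + j55.54) = 0.001335 + j0.002175 A.
Step 6 — Convert to polar: |I| = 0.002552 A, ∠I = 58.5°.

I = 0.002552∠58.5° A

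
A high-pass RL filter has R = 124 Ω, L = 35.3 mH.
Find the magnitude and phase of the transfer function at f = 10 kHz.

Step 1 — Angular frequency: ω = 2π·1e+04 = 6.283e+04 rad/s.
Step 2 — Transfer function: H(jω) = jωL/(R + jωL).
Step 3 — Numerator jωL = j·2218; denominator R + jωL = 124 + j2218.
Step 4 — H = 0.9969 + j0.05573.
Step 5 — Magnitude: |H| = 0.9984 (-0.0 dB); phase: φ = 3.2°.

|H| = 0.9984 (-0.0 dB), φ = 3.2°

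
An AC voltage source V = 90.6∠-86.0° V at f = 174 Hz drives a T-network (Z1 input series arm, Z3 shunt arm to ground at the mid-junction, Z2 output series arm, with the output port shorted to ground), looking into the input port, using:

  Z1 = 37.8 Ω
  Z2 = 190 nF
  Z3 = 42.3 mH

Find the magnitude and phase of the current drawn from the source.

Step 1 — Angular frequency: ω = 2π·f = 2π·174 = 1093 rad/s.
Step 2 — Component impedances:
  Z1: Z = R = 37.8 Ω
  Z2: Z = 1/(jωC) = -j/(ω·C) = 0 - j4814 Ω
  Z3: Z = jωL = j·1093·0.0423 = 0 + j46.25 Ω
Step 3 — With the output port shorted to ground, the output series arm Z2 runs from the junction to ground; the shunt arm Z3 also runs from the junction to ground. They appear in parallel: Z3 || Z2 = 0 + j46.69 Ω.
Step 4 — Series with input arm Z1: Z_in = Z1 + (Z3 || Z2) = 37.8 + j46.69 Ω = 60.08∠51.0° Ω.
Step 5 — Source phasor: V = 90.6∠-86.0° V = 6.32 - j90.38 V.
Step 6 — Ohm's law: I = V / Z_total = (6.32 - j90.38) / (37.8 + j46.69) = -1.103 - j1.028 A.
Step 7 — Convert to polar: |I| = 1.508 A, ∠I = -137.0°.

I = 1.508∠-137.0° A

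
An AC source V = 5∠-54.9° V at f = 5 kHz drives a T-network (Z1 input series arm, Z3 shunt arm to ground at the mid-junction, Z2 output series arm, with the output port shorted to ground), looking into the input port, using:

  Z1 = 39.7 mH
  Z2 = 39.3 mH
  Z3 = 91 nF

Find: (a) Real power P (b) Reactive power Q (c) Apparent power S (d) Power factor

Step 1 — Angular frequency: ω = 2π·f = 2π·5000 = 3.142e+04 rad/s.
Step 2 — Component impedances:
  Z1: Z = jωL = j·3.142e+04·0.0397 = 0 + j1247 Ω
  Z2: Z = jωL = j·3.142e+04·0.0393 = 0 + j1235 Ω
  Z3: Z = 1/(jωC) = -j/(ω·C) = 0 - j349.8 Ω
Step 3 — With the output port shorted to ground, the output series arm Z2 runs from the junction to ground; the shunt arm Z3 also runs from the junction to ground. They appear in parallel: Z3 || Z2 = 0 - j488.1 Ω.
Step 4 — Series with input arm Z1: Z_in = Z1 + (Z3 || Z2) = 0 + j759.1 Ω = 759.1∠90.0° Ω.
Step 5 — Source phasor: V = 5∠-54.9° V = 2.875 - j4.091 V.
Step 6 — Current: I = V / Z = -0.005389 - j0.003787 A = 0.006586∠-144.9° A.
Step 7 — Complex power: S = V·I* = 0 + j0.03293 VA.
Step 8 — Real power: P = Re(S) = 0 W.
Step 9 — Reactive power: Q = Im(S) = 0.03293 VAR.
Step 10 — Apparent power: |S| = 0.03293 VA.
Step 11 — Power factor: PF = P/|S| = 0 (lagging).

(a) P = 0 W  (b) Q = 0.03293 VAR  (c) S = 0.03293 VA  (d) PF = 0 (lagging)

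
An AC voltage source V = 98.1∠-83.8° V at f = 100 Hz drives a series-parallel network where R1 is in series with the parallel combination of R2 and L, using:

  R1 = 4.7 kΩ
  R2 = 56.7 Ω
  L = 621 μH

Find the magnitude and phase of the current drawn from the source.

Step 1 — Angular frequency: ω = 2π·f = 2π·100 = 628.3 rad/s.
Step 2 — Component impedances:
  R1: Z = R = 4700 Ω
  R2: Z = R = 56.7 Ω
  L: Z = jωL = j·628.3·0.000621 = 0 + j0.3902 Ω
Step 3 — Parallel branch: R2 || L = 1/(1/R2 + 1/L) = 0.002685 + j0.3902 Ω.
Step 4 — Series with R1: Z_total = R1 + (R2 || L) = 4700 + j0.3902 Ω = 4700∠0.0° Ω.
Step 5 — Source phasor: V = 98.1∠-83.8° V = 10.59 - j97.53 V.
Step 6 — Ohm's law: I = V / Z_total = (10.59 - j97.53) / (4700 + j0.3902) = 0.002252 - j0.02075 A.
Step 7 — Convert to polar: |I| = 0.02087 A, ∠I = -83.8°.

I = 0.02087∠-83.8° A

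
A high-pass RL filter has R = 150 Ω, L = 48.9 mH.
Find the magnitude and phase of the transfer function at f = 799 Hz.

Step 1 — Angular frequency: ω = 2π·799 = 5020 rad/s.
Step 2 — Transfer function: H(jω) = jωL/(R + jωL).
Step 3 — Numerator jωL = j·245.5; denominator R + jωL = 150 + j245.5.
Step 4 — H = 0.7281 + j0.4449.
Step 5 — Magnitude: |H| = 0.8533 (-1.4 dB); phase: φ = 31.4°.

|H| = 0.8533 (-1.4 dB), φ = 31.4°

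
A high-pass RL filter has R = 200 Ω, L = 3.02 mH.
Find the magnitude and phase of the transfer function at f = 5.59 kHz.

Step 1 — Angular frequency: ω = 2π·5590 = 3.512e+04 rad/s.
Step 2 — Transfer function: H(jω) = jωL/(R + jωL).
Step 3 — Numerator jωL = j·106.1; denominator R + jωL = 200 + j106.1.
Step 4 — H = 0.2195 + j0.4139.
Step 5 — Magnitude: |H| = 0.4685 (-6.6 dB); phase: φ = 62.1°.

|H| = 0.4685 (-6.6 dB), φ = 62.1°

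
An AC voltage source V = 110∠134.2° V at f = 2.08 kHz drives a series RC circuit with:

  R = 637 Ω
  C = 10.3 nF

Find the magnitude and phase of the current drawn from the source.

Step 1 — Angular frequency: ω = 2π·f = 2π·2080 = 1.307e+04 rad/s.
Step 2 — Component impedances:
  R: Z = R = 637 Ω
  C: Z = 1/(jωC) = -j/(ω·C) = 0 - j7429 Ω
Step 3 — Series combination: Z_total = R + C = 637 - j7429 Ω = 7456∠-85.1° Ω.
Step 4 — Source phasor: V = 110∠134.2° V = -76.69 + j78.86 V.
Step 5 — Ohm's law: I = V / Z_total = (-76.69 + j78.86) / (637 - j7429) = -0.01142 - j0.009344 A.
Step 6 — Convert to polar: |I| = 0.01475 A, ∠I = -140.7°.

I = 0.01475∠-140.7° A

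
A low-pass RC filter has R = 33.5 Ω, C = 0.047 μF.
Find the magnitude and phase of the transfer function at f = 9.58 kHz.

Step 1 — Angular frequency: ω = 2π·9580 = 6.019e+04 rad/s.
Step 2 — Transfer function: H(jω) = 1/(1 + jωRC).
Step 3 — Denominator: 1 + jωRC = 1 + j·6.019e+04·33.5·4.7e-08 = 1 + j0.09477.
Step 4 — H = 0.9911 - j0.09393.
Step 5 — Magnitude: |H| = 0.9955 (-0.0 dB); phase: φ = -5.4°.

|H| = 0.9955 (-0.0 dB), φ = -5.4°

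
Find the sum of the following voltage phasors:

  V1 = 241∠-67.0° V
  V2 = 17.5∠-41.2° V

Step 1 — Convert each phasor to rectangular form:
  V1 = 241·(cos(-67.0°) + j·sin(-67.0°)) = 94.17 - j221.8 V
  V2 = 17.5·(cos(-41.2°) + j·sin(-41.2°)) = 13.17 - j11.53 V
Step 2 — Sum components: V_total = 107.3 - j233.4 V.
Step 3 — Convert to polar: |V_total| = 256.9 V, ∠V_total = -65.3°.

V_total = 256.9∠-65.3° V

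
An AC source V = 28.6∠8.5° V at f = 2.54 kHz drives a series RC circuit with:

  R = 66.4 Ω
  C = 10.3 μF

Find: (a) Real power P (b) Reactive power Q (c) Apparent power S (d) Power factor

Step 1 — Angular frequency: ω = 2π·f = 2π·2540 = 1.596e+04 rad/s.
Step 2 — Component impedances:
  R: Z = R = 66.4 Ω
  C: Z = 1/(jωC) = -j/(ω·C) = 0 - j6.083 Ω
Step 3 — Series combination: Z_total = R + C = 66.4 - j6.083 Ω = 66.68∠-5.2° Ω.
Step 4 — Source phasor: V = 28.6∠8.5° V = 28.29 + j4.227 V.
Step 5 — Current: I = V / Z = 0.4167 + j0.1018 A = 0.4289∠13.7° A.
Step 6 — Complex power: S = V·I* = 12.22 - j1.119 VA.
Step 7 — Real power: P = Re(S) = 12.22 W.
Step 8 — Reactive power: Q = Im(S) = -1.119 VAR.
Step 9 — Apparent power: |S| = 12.27 VA.
Step 10 — Power factor: PF = P/|S| = 0.9958 (leading).

(a) P = 12.22 W  (b) Q = -1.119 VAR  (c) S = 12.27 VA  (d) PF = 0.9958 (leading)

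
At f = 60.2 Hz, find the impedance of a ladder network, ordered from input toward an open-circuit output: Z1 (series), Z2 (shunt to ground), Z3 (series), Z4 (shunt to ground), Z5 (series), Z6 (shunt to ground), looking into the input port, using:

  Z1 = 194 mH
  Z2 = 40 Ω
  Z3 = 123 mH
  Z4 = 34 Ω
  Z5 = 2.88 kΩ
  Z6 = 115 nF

Step 1 — Angular frequency: ω = 2π·f = 2π·60.2 = 378.2 rad/s.
Step 2 — Component impedances:
  Z1: Z = jωL = j·378.2·0.194 = 0 + j73.38 Ω
  Z2: Z = R = 40 Ω
  Z3: Z = jωL = j·378.2·0.123 = 0 + j46.52 Ω
  Z4: Z = R = 34 Ω
  Z5: Z = R = 2880 Ω
  Z6: Z = 1/(jωC) = -j/(ω·C) = 0 - j2.299e+04 Ω
Step 3 — Ladder network (open output): work backward from the far end, alternating series and parallel combinations. Z_in = 24.49 + j83.12 Ω = 86.65∠73.6° Ω.

Z = 24.49 + j83.12 Ω = 86.65∠73.6° Ω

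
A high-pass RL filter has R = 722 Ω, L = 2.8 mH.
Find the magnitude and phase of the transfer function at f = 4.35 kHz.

Step 1 — Angular frequency: ω = 2π·4350 = 2.733e+04 rad/s.
Step 2 — Transfer function: H(jω) = jωL/(R + jωL).
Step 3 — Numerator jωL = j·76.53; denominator R + jωL = 722 + j76.53.
Step 4 — H = 0.01111 + j0.1048.
Step 5 — Magnitude: |H| = 0.1054 (-19.5 dB); phase: φ = 83.9°.

|H| = 0.1054 (-19.5 dB), φ = 83.9°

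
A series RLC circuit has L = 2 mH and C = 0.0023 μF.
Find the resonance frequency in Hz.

Step 1 — Resonance condition Im(Z)=0 gives ω₀ = 1/√(LC).
Step 2 — ω₀ = 1/√(0.002·2.3e-09) = 4.663e+05 rad/s.
Step 3 — f₀ = ω₀/(2π) = 7.421e+04 Hz.

f₀ = 7.421e+04 Hz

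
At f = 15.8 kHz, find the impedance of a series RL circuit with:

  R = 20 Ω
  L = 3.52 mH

Step 1 — Angular frequency: ω = 2π·f = 2π·1.58e+04 = 9.927e+04 rad/s.
Step 2 — Component impedances:
  R: Z = R = 20 Ω
  L: Z = jωL = j·9.927e+04·0.00352 = 0 + j349.4 Ω
Step 3 — Series combination: Z_total = R + L = 20 + j349.4 Ω = 350∠86.7° Ω.

Z = 20 + j349.4 Ω = 350∠86.7° Ω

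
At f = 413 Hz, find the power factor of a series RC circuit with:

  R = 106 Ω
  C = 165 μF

Step 1 — Angular frequency: ω = 2π·f = 2π·413 = 2595 rad/s.
Step 2 — Component impedances:
  R: Z = R = 106 Ω
  C: Z = 1/(jωC) = -j/(ω·C) = 0 - j2.336 Ω
Step 3 — Series combination: Z_total = R + C = 106 - j2.336 Ω = 106∠-1.3° Ω.
Step 4 — Power factor: PF = cos(φ) = Re(Z)/|Z| = 106/106.026 = 0.9998.
Step 5 — Type: Im(Z) = -2.336 ⇒ leading (phase φ = -1.3°).

PF = 0.9998 (leading, φ = -1.3°)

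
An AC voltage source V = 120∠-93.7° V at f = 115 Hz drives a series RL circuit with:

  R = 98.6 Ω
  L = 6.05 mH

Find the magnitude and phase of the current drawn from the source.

Step 1 — Angular frequency: ω = 2π·f = 2π·115 = 722.6 rad/s.
Step 2 — Component impedances:
  R: Z = R = 98.6 Ω
  L: Z = jωL = j·722.6·0.00605 = 0 + j4.372 Ω
Step 3 — Series combination: Z_total = R + L = 98.6 + j4.372 Ω = 98.7∠2.5° Ω.
Step 4 — Source phasor: V = 120∠-93.7° V = -7.744 - j119.7 V.
Step 5 — Ohm's law: I = V / Z_total = (-7.744 - j119.7) / (98.6 + j4.372) = -0.1321 - j1.209 A.
Step 6 — Convert to polar: |I| = 1.216 A, ∠I = -96.2°.

I = 1.216∠-96.2° A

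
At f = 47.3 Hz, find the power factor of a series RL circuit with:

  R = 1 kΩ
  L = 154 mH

Step 1 — Angular frequency: ω = 2π·f = 2π·47.3 = 297.2 rad/s.
Step 2 — Component impedances:
  R: Z = R = 1000 Ω
  L: Z = jωL = j·297.2·0.154 = 0 + j45.77 Ω
Step 3 — Series combination: Z_total = R + L = 1000 + j45.77 Ω = 1001∠2.6° Ω.
Step 4 — Power factor: PF = cos(φ) = Re(Z)/|Z| = 1000/1001 = 0.999.
Step 5 — Type: Im(Z) = 45.77 ⇒ lagging (phase φ = 2.6°).

PF = 0.999 (lagging, φ = 2.6°)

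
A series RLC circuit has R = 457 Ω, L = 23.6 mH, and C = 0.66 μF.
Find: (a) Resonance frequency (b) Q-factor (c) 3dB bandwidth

Step 1 — Resonance: ω₀ = 1/√(LC) = 1/√(0.0236·6.6e-07) = 8013 rad/s.
Step 2 — f₀ = ω₀/(2π) = 1275 Hz.
Step 3 — Series Q: Q = ω₀L/R = 8013·0.0236/457 = 0.4138.
Step 4 — Bandwidth: Δω = ω₀/Q = 1.936e+04 rad/s; BW = Δω/(2π) = 3082 Hz.

(a) f₀ = 1275 Hz  (b) Q = 0.4138  (c) BW = 3082 Hz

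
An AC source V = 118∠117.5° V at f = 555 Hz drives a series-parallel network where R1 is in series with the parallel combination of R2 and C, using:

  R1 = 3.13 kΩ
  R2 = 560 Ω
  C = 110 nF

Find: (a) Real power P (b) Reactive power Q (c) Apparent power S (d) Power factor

Step 1 — Angular frequency: ω = 2π·f = 2π·555 = 3487 rad/s.
Step 2 — Component impedances:
  R1: Z = R = 3130 Ω
  R2: Z = R = 560 Ω
  C: Z = 1/(jωC) = -j/(ω·C) = 0 - j2607 Ω
Step 3 — Parallel branch: R2 || C = 1/(1/R2 + 1/C) = 535.3 - j115 Ω.
Step 4 — Series with R1: Z_total = R1 + (R2 || C) = 3665 - j115 Ω = 3667∠-1.8° Ω.
Step 5 — Source phasor: V = 118∠117.5° V = -54.49 + j104.7 V.
Step 6 — Current: I = V / Z = -0.01575 + j0.02806 A = 0.03218∠119.3° A.
Step 7 — Complex power: S = V·I* = 3.795 - j0.1191 VA.
Step 8 — Real power: P = Re(S) = 3.795 W.
Step 9 — Reactive power: Q = Im(S) = -0.1191 VAR.
Step 10 — Apparent power: |S| = 3.797 VA.
Step 11 — Power factor: PF = P/|S| = 0.9995 (leading).

(a) P = 3.795 W  (b) Q = -0.1191 VAR  (c) S = 3.797 VA  (d) PF = 0.9995 (leading)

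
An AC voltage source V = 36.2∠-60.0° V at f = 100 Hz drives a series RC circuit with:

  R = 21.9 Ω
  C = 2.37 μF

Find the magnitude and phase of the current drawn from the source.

Step 1 — Angular frequency: ω = 2π·f = 2π·100 = 628.3 rad/s.
Step 2 — Component impedances:
  R: Z = R = 21.9 Ω
  C: Z = 1/(jωC) = -j/(ω·C) = 0 - j671.5 Ω
Step 3 — Series combination: Z_total = R + C = 21.9 - j671.5 Ω = 671.9∠-88.1° Ω.
Step 4 — Source phasor: V = 36.2∠-60.0° V = 18.1 - j31.35 V.
Step 5 — Ohm's law: I = V / Z_total = (18.1 - j31.35) / (21.9 - j671.5) = 0.04751 + j0.0254 A.
Step 6 — Convert to polar: |I| = 0.05388 A, ∠I = 28.1°.

I = 0.05388∠28.1° A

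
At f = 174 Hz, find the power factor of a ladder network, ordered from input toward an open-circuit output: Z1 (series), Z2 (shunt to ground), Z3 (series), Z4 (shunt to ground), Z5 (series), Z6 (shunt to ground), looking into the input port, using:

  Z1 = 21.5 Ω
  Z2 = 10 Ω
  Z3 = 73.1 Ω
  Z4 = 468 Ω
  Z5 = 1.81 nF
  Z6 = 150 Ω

Step 1 — Angular frequency: ω = 2π·f = 2π·174 = 1093 rad/s.
Step 2 — Component impedances:
  Z1: Z = R = 21.5 Ω
  Z2: Z = R = 10 Ω
  Z3: Z = R = 73.1 Ω
  Z4: Z = R = 468 Ω
  Z5: Z = 1/(jωC) = -j/(ω·C) = 0 - j5.054e+05 Ω
  Z6: Z = R = 150 Ω
Step 3 — Ladder network (open output): work backward from the far end, alternating series and parallel combinations. Z_in = 31.32 - j0.0001427 Ω = 31.32∠-0.0° Ω.
Step 4 — Power factor: PF = cos(φ) = Re(Z)/|Z| = 31.32/31.32 = 1.
Step 5 — Type: Im(Z) = -0.0001427 ⇒ leading (phase φ = -0.0°).

PF = 1 (leading, φ = -0.0°)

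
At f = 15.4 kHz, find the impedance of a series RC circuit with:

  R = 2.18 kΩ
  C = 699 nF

Step 1 — Angular frequency: ω = 2π·f = 2π·1.54e+04 = 9.676e+04 rad/s.
Step 2 — Component impedances:
  R: Z = R = 2180 Ω
  C: Z = 1/(jωC) = -j/(ω·C) = 0 - j14.79 Ω
Step 3 — Series combination: Z_total = R + C = 2180 - j14.79 Ω = 2180∠-0.4° Ω.

Z = 2180 - j14.79 Ω = 2180∠-0.4° Ω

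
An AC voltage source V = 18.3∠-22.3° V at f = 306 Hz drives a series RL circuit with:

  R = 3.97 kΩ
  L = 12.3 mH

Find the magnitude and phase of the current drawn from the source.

Step 1 — Angular frequency: ω = 2π·f = 2π·306 = 1923 rad/s.
Step 2 — Component impedances:
  R: Z = R = 3970 Ω
  L: Z = jωL = j·1923·0.0123 = 0 + j23.65 Ω
Step 3 — Series combination: Z_total = R + L = 3970 + j23.65 Ω = 3970∠0.3° Ω.
Step 4 — Source phasor: V = 18.3∠-22.3° V = 16.93 - j6.944 V.
Step 5 — Ohm's law: I = V / Z_total = (16.93 - j6.944) / (3970 + j23.65) = 0.004254 - j0.001774 A.
Step 6 — Convert to polar: |I| = 0.004609 A, ∠I = -22.6°.

I = 0.004609∠-22.6° A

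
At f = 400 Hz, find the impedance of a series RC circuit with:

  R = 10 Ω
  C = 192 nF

Step 1 — Angular frequency: ω = 2π·f = 2π·400 = 2513 rad/s.
Step 2 — Component impedances:
  R: Z = R = 10 Ω
  C: Z = 1/(jωC) = -j/(ω·C) = 0 - j2072 Ω
Step 3 — Series combination: Z_total = R + C = 10 - j2072 Ω = 2072∠-89.7° Ω.

Z = 10 - j2072 Ω = 2072∠-89.7° Ω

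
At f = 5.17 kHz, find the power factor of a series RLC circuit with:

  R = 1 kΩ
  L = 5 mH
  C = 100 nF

Step 1 — Angular frequency: ω = 2π·f = 2π·5170 = 3.248e+04 rad/s.
Step 2 — Component impedances:
  R: Z = R = 1000 Ω
  L: Z = jωL = j·3.248e+04·0.005 = 0 + j162.4 Ω
  C: Z = 1/(jωC) = -j/(ω·C) = 0 - j307.8 Ω
Step 3 — Series combination: Z_total = R + L + C = 1000 - j145.4 Ω = 1011∠-8.3° Ω.
Step 4 — Power factor: PF = cos(φ) = Re(Z)/|Z| = 1000/1010.5 = 0.9896.
Step 5 — Type: Im(Z) = -145.4 ⇒ leading (phase φ = -8.3°).

PF = 0.9896 (leading, φ = -8.3°)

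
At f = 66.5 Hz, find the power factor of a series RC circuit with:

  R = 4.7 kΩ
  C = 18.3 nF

Step 1 — Angular frequency: ω = 2π·f = 2π·66.5 = 417.8 rad/s.
Step 2 — Component impedances:
  R: Z = R = 4700 Ω
  C: Z = 1/(jωC) = -j/(ω·C) = 0 - j1.308e+05 Ω
Step 3 — Series combination: Z_total = R + C = 4700 - j1.308e+05 Ω = 1.309e+05∠-87.9° Ω.
Step 4 — Power factor: PF = cos(φ) = Re(Z)/|Z| = 4700/1.309e+05 = 0.03591.
Step 5 — Type: Im(Z) = -1.308e+05 ⇒ leading (phase φ = -87.9°).

PF = 0.03591 (leading, φ = -87.9°)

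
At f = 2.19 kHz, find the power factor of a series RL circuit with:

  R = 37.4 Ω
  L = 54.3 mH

Step 1 — Angular frequency: ω = 2π·f = 2π·2190 = 1.376e+04 rad/s.
Step 2 — Component impedances:
  R: Z = R = 37.4 Ω
  L: Z = jωL = j·1.376e+04·0.0543 = 0 + j747.2 Ω
Step 3 — Series combination: Z_total = R + L = 37.4 + j747.2 Ω = 748.1∠87.1° Ω.
Step 4 — Power factor: PF = cos(φ) = Re(Z)/|Z| = 37.4/748.1 = 0.04999.
Step 5 — Type: Im(Z) = 747.2 ⇒ lagging (phase φ = 87.1°).

PF = 0.04999 (lagging, φ = 87.1°)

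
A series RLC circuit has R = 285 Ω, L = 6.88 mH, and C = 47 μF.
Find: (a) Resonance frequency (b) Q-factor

Step 1 — Resonance condition Im(Z)=0 gives ω₀ = 1/√(LC).
Step 2 — ω₀ = 1/√(0.00688·4.7e-05) = 1759 rad/s.
Step 3 — f₀ = ω₀/(2π) = 279.9 Hz.
Step 4 — Series Q: Q = ω₀L/R = 1759·0.00688/285 = 0.04245.

(a) f₀ = 279.9 Hz  (b) Q = 0.04245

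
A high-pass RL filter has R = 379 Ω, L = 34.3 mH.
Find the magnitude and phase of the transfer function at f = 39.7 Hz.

Step 1 — Angular frequency: ω = 2π·39.7 = 249.4 rad/s.
Step 2 — Transfer function: H(jω) = jωL/(R + jωL).
Step 3 — Numerator jωL = j·8.556; denominator R + jωL = 379 + j8.556.
Step 4 — H = 0.0005094 + j0.02256.
Step 5 — Magnitude: |H| = 0.02257 (-32.9 dB); phase: φ = 88.7°.

|H| = 0.02257 (-32.9 dB), φ = 88.7°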